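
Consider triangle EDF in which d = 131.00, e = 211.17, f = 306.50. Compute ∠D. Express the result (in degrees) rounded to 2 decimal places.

By the law of cosines, cos D = (f² + e² − d²) / (2·f·e) ≈ 0.93763, so ∠D ≈ 20.34°.

∠D ≈ 20.34°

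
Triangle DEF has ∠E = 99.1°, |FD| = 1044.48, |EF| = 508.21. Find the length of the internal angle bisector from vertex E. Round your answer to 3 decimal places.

Law of sines: sin D = |EF|·sin E/|FD| ≈ 0.48044.
Since |FD| ≥ |EF|, only the acute value applies: ∠D ≈ 28.71°.
Then ∠F = 180° − ∠E − ∠D ≈ 52.19°.
Law of sines gives |DE| = |FD|·sin F/sin E ≈ 835.66.
The bisector from E has length 2·|DE|·|EF|·cos(∠E/2)/(|DE|+|EF|) ≈ 410.06.

410.058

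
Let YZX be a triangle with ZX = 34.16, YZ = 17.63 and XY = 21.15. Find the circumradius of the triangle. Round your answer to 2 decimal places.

R ≈ 20.42

By the law of cosines, cos Y = (XY² + YZ² − ZX²) / (2·XY·YZ) ≈ -0.54813, so ∠Y ≈ 123.24°.
Circumradius = ZX/(2 sin Y) ≈ 20.421.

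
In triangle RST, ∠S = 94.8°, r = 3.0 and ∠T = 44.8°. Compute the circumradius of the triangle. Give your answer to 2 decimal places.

2.31

The third angle is ∠R = 180° − ∠S − ∠T = 40.40°.
Law of sines: s = r·sin S/sin R ≈ 4.6125.
Law of sines: t = r·sin T/sin R ≈ 3.2616.
Circumradius = r/(2 sin R) ≈ 2.3144.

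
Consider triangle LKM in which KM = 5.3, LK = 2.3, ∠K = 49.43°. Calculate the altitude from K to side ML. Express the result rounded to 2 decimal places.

2.21

By the law of cosines, ML² = LK² + KM² − 2·LK·KM·cos K = 17.524, so ML ≈ 4.1861.
Area = ½·LK·KM·sin K ≈ 4.6298.
The altitude from K has length 2·area/ML ≈ 2.212.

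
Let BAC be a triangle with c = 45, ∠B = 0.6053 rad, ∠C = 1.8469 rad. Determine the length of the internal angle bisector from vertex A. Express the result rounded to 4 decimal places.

t_A ≈ 31.4789

The third angle is ∠A = π − ∠C − ∠B = 0.6894 rad.
Law of sines: b = c·sin B/sin C ≈ 26.613.
Law of sines: a = c·sin A/sin C ≈ 29.75.
The bisector from A has length 2·c·b·cos(∠A/2)/(c+b) ≈ 31.479.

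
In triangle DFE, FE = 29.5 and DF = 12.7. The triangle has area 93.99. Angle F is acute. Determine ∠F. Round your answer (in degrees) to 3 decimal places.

30.116

From area = ½·DF·FE·sin F, we get sin F = 2·area/(DF·FE) ≈ 0.50175.
Taking the acute solution, ∠F ≈ 30.12°.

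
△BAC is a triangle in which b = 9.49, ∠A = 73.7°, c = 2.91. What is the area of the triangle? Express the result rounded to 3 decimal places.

Area = ½·c·b·sin A ≈ 13.253.

13.253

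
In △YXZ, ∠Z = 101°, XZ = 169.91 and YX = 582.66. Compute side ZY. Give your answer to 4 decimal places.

Law of sines: sin Y = XZ·sin Z/YX ≈ 0.28625.
Since YX ≥ XZ, only the acute value applies: ∠Y ≈ 16.63°.
Then ∠X = 180° − ∠Z − ∠Y ≈ 62.37°.
Law of sines gives ZY = YX·sin X/sin Z ≈ 525.86.

525.8577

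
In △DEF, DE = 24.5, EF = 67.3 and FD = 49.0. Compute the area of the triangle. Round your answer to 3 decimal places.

462.999

Semiperimeter s = (67.3 + 49 + 24.5)/2 = 70.4.
Heron's formula: area = √(70.4·3.1·21.4·45.9) ≈ 463.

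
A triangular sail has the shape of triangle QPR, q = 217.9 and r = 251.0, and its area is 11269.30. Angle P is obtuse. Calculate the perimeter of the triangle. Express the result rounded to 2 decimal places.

perimeter ≈ 927.32

From area = ½·r·q·sin P, we get sin P = 2·area/(r·q) ≈ 0.41209.
Taking the obtuse solution, ∠P ≈ 155.66°.
Law of cosines then gives p ≈ 458.42.
Perimeter = 217.9 + 458.42 + 251 = 927.32.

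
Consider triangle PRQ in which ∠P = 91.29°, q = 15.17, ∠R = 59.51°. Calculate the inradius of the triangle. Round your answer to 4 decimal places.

5.5629

The third angle is ∠Q = 180° − ∠P − ∠R = 29.20°.
Law of sines: p = q·sin P/sin Q ≈ 31.087.
Law of sines: r = q·sin R/sin Q ≈ 26.795.
Area = ½·q·p·sin R ≈ 203.19.
Semiperimeter s = (31.087+26.795+15.17)/2 = 36.526.
Inradius = area/s = 203.19/36.526 ≈ 5.5629.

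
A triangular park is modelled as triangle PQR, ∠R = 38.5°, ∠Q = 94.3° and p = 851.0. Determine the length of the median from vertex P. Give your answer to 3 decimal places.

The third angle is ∠P = 180° − ∠Q − ∠R = 47.20°.
Law of sines: q = p·sin Q/sin P ≈ 1156.6.
Law of sines: r = p·sin R/sin P ≈ 722.01.
Median from P: ½√(2·q² + 2·r² − p²) ≈ 865.11.

m_P ≈ 865.111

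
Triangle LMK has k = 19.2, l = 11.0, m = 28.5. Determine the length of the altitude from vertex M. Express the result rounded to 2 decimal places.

Semiperimeter s = (11 + 28.5 + 19.2)/2 = 29.35.
Heron's formula: area = √(29.35·18.35·0.85·10.15) ≈ 68.165.
The altitude from M has length 2·area/m ≈ 4.7835.

h_M ≈ 4.78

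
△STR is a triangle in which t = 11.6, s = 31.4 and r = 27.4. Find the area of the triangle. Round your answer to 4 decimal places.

Semiperimeter p = (31.4 + 11.6 + 27.4)/2 = 35.2.
Heron's formula: area = √(35.2·3.8·23.6·7.8) ≈ 156.92.

156.9157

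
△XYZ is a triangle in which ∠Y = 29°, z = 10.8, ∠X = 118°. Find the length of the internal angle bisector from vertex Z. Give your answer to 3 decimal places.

t_Z ≈ 11.901

The third angle is ∠Z = 180° − ∠X − ∠Y = 33.00°.
Law of sines: x = z·sin X/sin Z ≈ 17.509.
Law of sines: y = z·sin Y/sin Z ≈ 9.6136.
The bisector from Z has length 2·x·y·cos(∠Z/2)/(x+y) ≈ 11.901.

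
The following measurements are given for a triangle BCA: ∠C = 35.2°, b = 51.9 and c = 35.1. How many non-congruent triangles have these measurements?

2

b·sin C = 51.9·sin(35.2°) ≈ 29.92.
Since b sin C < c < b (29.92 < 35.1 < 51.9), two triangles exist.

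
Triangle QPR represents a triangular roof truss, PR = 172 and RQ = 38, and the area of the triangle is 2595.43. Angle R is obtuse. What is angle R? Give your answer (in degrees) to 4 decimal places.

127.4207

From area = ½·PR·RQ·sin R, we get sin R = 2·area/(PR·RQ) ≈ 0.79420.
Taking the obtuse solution, ∠R ≈ 127.42°.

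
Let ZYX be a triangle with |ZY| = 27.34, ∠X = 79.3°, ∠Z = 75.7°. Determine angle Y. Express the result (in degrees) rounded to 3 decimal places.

The third angle is ∠Y = 180° − ∠X − ∠Z = 25.00°.

25.000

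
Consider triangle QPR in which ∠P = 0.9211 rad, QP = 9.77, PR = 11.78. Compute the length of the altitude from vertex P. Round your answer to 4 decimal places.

h_P ≈ 9.4036

By the law of cosines, RQ² = QP² + PR² − 2·QP·PR·cos P = 94.974, so RQ ≈ 9.7455.
Area = ½·QP·PR·sin P ≈ 45.821.
The altitude from P has length 2·area/RQ ≈ 9.4036.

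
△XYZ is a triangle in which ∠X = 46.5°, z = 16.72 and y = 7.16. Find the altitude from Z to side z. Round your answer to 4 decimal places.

h_Z ≈ 5.1937

By the law of cosines, x² = y² + z² − 2·y·z·cos X = 166.01, so x ≈ 12.885.
Area = ½·y·z·sin X ≈ 43.419.
The altitude from Z has length 2·area/z ≈ 5.1937.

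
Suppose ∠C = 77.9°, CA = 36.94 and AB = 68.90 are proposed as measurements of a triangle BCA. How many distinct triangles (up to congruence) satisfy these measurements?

1

CA·sin C = 36.94·sin(77.9°) ≈ 36.12.
Since AB ≥ CA, exactly one triangle exists.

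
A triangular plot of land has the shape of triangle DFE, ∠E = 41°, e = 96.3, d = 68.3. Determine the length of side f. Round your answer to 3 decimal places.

Law of sines: sin D = d·sin E/e ≈ 0.46530.
Since e ≥ d, only the acute value applies: ∠D ≈ 27.73°.
Then ∠F = 180° − ∠E − ∠D ≈ 111.27°.
Law of sines gives f = e·sin F/sin E ≈ 136.79.

136.787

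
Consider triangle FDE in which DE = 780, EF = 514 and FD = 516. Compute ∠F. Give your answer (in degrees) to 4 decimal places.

∠F ≈ 98.4501°

By the law of cosines, cos F = (EF² + FD² − DE²) / (2·EF·FD) ≈ -0.14695, so ∠F ≈ 98.45°.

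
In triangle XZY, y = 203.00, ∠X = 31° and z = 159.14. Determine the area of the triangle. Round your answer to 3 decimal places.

area ≈ 8319.261

Area = ½·z·y·sin X ≈ 8319.3.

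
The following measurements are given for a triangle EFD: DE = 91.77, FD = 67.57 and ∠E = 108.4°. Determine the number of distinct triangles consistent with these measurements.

DE·sin E = 91.77·sin(108.4°) ≈ 87.08.
Since ∠E is not acute, a triangle exists only if FD > DE; here FD ≤ DE, so there is no triangle.

0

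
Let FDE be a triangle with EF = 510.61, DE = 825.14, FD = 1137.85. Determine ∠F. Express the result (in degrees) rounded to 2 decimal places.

41.18

By the law of cosines, cos F = (EF² + FD² − DE²) / (2·EF·FD) ≈ 0.75264, so ∠F ≈ 41.18°.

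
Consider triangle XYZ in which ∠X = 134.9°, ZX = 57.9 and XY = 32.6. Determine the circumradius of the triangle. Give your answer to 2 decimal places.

By the law of cosines, YZ² = ZX² + XY² − 2·ZX·XY·cos X = 7079.9, so YZ ≈ 84.142.
Area = ½·ZX·XY·sin X ≈ 668.51.
Circumradius = YZ/(2 sin X) ≈ 59.394.

R ≈ 59.39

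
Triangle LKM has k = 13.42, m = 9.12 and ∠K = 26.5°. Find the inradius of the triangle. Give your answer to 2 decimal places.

1.96

Law of sines: sin M = m·sin K/k ≈ 0.30323.
Since k ≥ m, only the acute value applies: ∠M ≈ 17.65°.
Then ∠L = 180° − ∠K − ∠M ≈ 135.85°.
Law of sines gives l = k·sin L/sin K ≈ 20.95.
Area = ½·k·m·sin L ≈ 42.626.
Semiperimeter s = (20.95+13.42+9.12)/2 = 21.745.
Inradius = area/s = 42.626/21.745 ≈ 1.9603.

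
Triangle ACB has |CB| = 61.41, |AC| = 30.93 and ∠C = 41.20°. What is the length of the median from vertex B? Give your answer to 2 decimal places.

m_B ≈ 50.81

By the law of cosines, |BA|² = |AC|² + |CB|² − 2·|AC|·|CB|·cos C = 1869.6, so |BA| ≈ 43.238.
Median from B: ½√(2·|CB|² + 2·|BA|² − |AC|²) ≈ 50.806.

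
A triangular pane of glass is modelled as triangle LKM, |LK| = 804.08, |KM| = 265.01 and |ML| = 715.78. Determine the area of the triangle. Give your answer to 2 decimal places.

area ≈ 93486.25

Semiperimeter s = (265.01 + 715.78 + 804.08)/2 = 892.43.
Heron's formula: area = √(892.43·627.42·176.65·88.355) ≈ 93486.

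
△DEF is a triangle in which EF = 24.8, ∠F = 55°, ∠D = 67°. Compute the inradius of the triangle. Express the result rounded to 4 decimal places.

6.6577

The third angle is ∠E = 180° − ∠F − ∠D = 58.00°.
Law of sines: FD = EF·sin E/sin D ≈ 22.848.
Law of sines: DE = EF·sin F/sin D ≈ 22.069.
Area = ½·EF·FD·sin F ≈ 232.08.
Semiperimeter s = (24.8+22.848+22.069)/2 = 34.859.
Inradius = area/s = 232.08/34.859 ≈ 6.6577.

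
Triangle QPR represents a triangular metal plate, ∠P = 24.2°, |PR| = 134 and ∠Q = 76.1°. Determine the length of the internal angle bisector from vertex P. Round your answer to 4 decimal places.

131.9057

The third angle is ∠R = 180° − ∠Q − ∠P = 79.70°.
Law of sines: |RQ| = |PR|·sin P/sin Q ≈ 56.587.
Law of sines: |QP| = |PR|·sin R/sin Q ≈ 135.82.
The bisector from P has length 2·|QP|·|PR|·cos(∠P/2)/(|QP|+|PR|) ≈ 131.91.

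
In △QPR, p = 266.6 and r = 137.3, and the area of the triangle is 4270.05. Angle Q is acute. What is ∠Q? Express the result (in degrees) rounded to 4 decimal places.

From area = ½·p·r·sin Q, we get sin Q = 2·area/(p·r) ≈ 0.23331.
Taking the acute solution, ∠Q ≈ 13.49°.

13.4920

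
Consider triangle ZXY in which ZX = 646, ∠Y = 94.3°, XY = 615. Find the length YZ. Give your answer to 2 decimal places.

156.91

Law of sines: sin Z = XY·sin Y/ZX ≈ 0.94933.
Since ZX ≥ XY, only the acute value applies: ∠Z ≈ 71.68°.
Then ∠X = 180° − ∠Y − ∠Z ≈ 14.02°.
Law of sines gives YZ = ZX·sin X/sin Y ≈ 156.91.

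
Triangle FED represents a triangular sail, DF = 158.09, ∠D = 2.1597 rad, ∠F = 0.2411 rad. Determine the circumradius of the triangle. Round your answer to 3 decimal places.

The third angle is ∠E = π − ∠D − ∠F = 0.7408 rad.
Law of sines: ED = DF·sin F/sin E ≈ 55.932.
Law of sines: FE = DF·sin D/sin E ≈ 194.79.
Circumradius = DF/(2 sin E) ≈ 117.13.

R ≈ 117.126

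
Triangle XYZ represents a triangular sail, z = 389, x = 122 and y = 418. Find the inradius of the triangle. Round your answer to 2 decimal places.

50.88

Semiperimeter s = (122 + 418 + 389)/2 = 464.5.
Heron's formula: area = √(464.5·342.5·46.5·75.5) ≈ 23633.
Inradius = area/s = 23633/464.5 ≈ 50.879.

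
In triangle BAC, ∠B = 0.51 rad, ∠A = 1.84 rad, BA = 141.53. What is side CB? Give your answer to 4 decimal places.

The third angle is ∠C = π − ∠B − ∠A = 0.792 rad.
Law of sines: CB = BA·sin A/sin C ≈ 191.76.

191.7605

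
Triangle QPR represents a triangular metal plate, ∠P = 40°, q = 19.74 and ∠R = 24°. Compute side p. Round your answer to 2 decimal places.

The third angle is ∠Q = 180° − ∠P − ∠R = 116.00°.
Law of sines: p = q·sin P/sin Q ≈ 14.117.

14.12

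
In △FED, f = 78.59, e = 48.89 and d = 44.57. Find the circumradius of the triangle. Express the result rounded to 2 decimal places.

By the law of cosines, cos F = (e² + d² − f²) / (2·e·d) ≈ -0.41295, so ∠F ≈ 114.39°.
Circumradius = f/(2 sin F) ≈ 43.146.

43.15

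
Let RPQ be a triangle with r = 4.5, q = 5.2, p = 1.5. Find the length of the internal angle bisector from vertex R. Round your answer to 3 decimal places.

By the law of cosines, cos R = (p² + q² − r²) / (2·p·q) ≈ 0.57949, so ∠R ≈ 54.59°.
The bisector from R has length 2·p·q·cos(∠R/2)/(p+q) ≈ 2.0692.

2.069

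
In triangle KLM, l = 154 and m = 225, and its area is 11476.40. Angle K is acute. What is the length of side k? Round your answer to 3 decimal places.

From area = ½·l·m·sin K, we get sin K = 2·area/(l·m) ≈ 0.66242.
Taking the acute solution, ∠K ≈ 41.48°.
Law of cosines then gives k ≈ 149.75.

149.753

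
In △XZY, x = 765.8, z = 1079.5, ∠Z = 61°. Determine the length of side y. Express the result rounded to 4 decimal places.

1217.8544

Law of sines: sin X = x·sin Z/z ≈ 0.62046.
Since z ≥ x, only the acute value applies: ∠X ≈ 38.35°.
Then ∠Y = 180° − ∠Z − ∠X ≈ 80.65°.
Law of sines gives y = z·sin Y/sin Z ≈ 1217.9.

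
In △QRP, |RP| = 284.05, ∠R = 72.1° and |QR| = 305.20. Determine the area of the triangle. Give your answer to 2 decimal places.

Area = ½·|QR|·|RP|·sin R ≈ 41248.

41247.84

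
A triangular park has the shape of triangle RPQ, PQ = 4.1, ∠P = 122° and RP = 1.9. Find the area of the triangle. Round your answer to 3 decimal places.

Area = ½·RP·PQ·sin P ≈ 3.3031.

area ≈ 3.303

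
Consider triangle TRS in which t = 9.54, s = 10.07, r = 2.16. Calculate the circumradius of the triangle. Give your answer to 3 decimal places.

5.084

By the law of cosines, cos T = (r² + s² − t²) / (2·r·s) ≈ 0.34616, so ∠T ≈ 69.75°.
Circumradius = t/(2 sin T) ≈ 5.0843.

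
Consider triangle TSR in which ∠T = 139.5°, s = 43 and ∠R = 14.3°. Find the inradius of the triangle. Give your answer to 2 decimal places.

5.16

The third angle is ∠S = 180° − ∠R − ∠T = 26.20°.
Law of sines: t = s·sin T/sin S ≈ 63.252.
Law of sines: r = s·sin R/sin S ≈ 24.056.
Area = ½·s·t·sin R ≈ 335.9.
Semiperimeter p = (63.252+43+24.056)/2 = 65.154.
Inradius = area/p = 335.9/65.154 ≈ 5.1555.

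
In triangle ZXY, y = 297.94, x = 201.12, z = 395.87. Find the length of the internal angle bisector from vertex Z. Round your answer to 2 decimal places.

t_Z ≈ 149.06

By the law of cosines, cos Z = (x² + y² − z²) / (2·x·y) ≈ -0.22943, so ∠Z ≈ 103.26°.
The bisector from Z has length 2·x·y·cos(∠Z/2)/(x+y) ≈ 149.06.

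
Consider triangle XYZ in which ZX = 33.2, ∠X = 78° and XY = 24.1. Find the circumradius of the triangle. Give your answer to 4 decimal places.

18.7840

By the law of cosines, YZ² = ZX² + XY² − 2·ZX·XY·cos X = 1350.3, so YZ ≈ 36.747.
Area = ½·ZX·XY·sin X ≈ 391.32.
Circumradius = YZ/(2 sin X) ≈ 18.784.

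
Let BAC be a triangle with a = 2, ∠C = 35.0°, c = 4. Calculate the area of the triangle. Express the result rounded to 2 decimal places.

Law of sines: sin A = a·sin C/c ≈ 0.28679.
Since c ≥ a, only the acute value applies: ∠A ≈ 16.67°.
Then ∠B = 180° − ∠C − ∠A ≈ 128.33°.
Law of sines gives b = c·sin B/sin C ≈ 5.4703.
Area = ½·c·a·sin B ≈ 3.1376.

3.14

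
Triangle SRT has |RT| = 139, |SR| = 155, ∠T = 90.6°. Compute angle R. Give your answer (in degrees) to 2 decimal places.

∠R ≈ 25.67°

Law of sines: sin S = |RT|·sin T/|SR| ≈ 0.89673.
Since |SR| ≥ |RT|, only the acute value applies: ∠S ≈ 63.73°.
Then ∠R = 180° − ∠T − ∠S ≈ 25.67°.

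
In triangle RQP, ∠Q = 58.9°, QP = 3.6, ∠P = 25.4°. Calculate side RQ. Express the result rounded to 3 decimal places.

1.552

The third angle is ∠R = 180° − ∠Q − ∠P = 95.70°.
Law of sines: RQ = QP·sin P/sin R ≈ 1.5518.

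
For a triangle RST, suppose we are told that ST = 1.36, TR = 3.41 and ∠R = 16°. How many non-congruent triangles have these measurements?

TR·sin R = 3.41·sin(16°) ≈ 0.9399.
Since TR sin R < ST < TR (0.9399 < 1.36 < 3.41), two triangles exist.

2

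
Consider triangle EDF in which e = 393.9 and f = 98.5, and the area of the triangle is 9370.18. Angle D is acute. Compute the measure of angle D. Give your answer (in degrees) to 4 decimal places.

∠D ≈ 28.8821°

From area = ½·f·e·sin D, we get sin D = 2·area/(f·e) ≈ 0.48301.
Taking the acute solution, ∠D ≈ 28.88°.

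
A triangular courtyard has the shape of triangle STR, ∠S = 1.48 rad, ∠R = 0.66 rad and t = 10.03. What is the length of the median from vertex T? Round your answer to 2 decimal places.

8.47

The third angle is ∠T = π − ∠R − ∠S = 1.002 rad.
Law of sines: s = t·sin S/sin T ≈ 11.858.
Law of sines: r = t·sin R/sin T ≈ 7.3007.
Median from T: ½√(2·r² + 2·s² − t²) ≈ 8.4741.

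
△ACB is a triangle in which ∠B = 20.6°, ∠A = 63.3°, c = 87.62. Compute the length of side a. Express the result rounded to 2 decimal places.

78.72

The third angle is ∠C = 180° − ∠B − ∠A = 96.10°.
Law of sines: a = c·sin A/sin C ≈ 78.723.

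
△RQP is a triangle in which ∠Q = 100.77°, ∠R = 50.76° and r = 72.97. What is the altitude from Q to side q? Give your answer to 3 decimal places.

34.785

The third angle is ∠P = 180° − ∠R − ∠Q = 28.47°.
Law of sines: q = r·sin Q/sin R ≈ 92.556.
Law of sines: p = r·sin P/sin R ≈ 44.912.
Area = ½·r·q·sin P ≈ 1609.8.
The altitude from Q has length 2·area/q ≈ 34.785.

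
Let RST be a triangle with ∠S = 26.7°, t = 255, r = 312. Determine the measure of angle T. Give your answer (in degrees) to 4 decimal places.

By the law of cosines, s² = t² + r² − 2·t·r·cos S = 20216, so s ≈ 142.18.
Law of cosines again: cos T = (r² + s² − t²)/(2·r·s) ≈ 0.59213, so ∠T ≈ 53.69°.

∠T ≈ 53.6917°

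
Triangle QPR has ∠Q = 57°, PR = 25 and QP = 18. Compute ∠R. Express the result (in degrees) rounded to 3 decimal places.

∠R ≈ 37.146°

Law of sines: sin R = QP·sin Q/PR ≈ 0.60384.
Since PR ≥ QP, only the acute value applies: ∠R ≈ 37.15°.
Then ∠P = 180° − ∠Q − ∠R ≈ 85.85°.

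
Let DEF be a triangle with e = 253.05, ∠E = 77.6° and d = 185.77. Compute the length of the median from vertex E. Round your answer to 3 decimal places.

Law of sines: sin D = d·sin E/e ≈ 0.71700.
Since e ≥ d, only the acute value applies: ∠D ≈ 45.81°.
Then ∠F = 180° − ∠E − ∠D ≈ 56.59°.
Law of sines gives f = e·sin F/sin E ≈ 216.29.
Median from E: ½√(2·f² + 2·d² − e²) ≈ 156.96.

156.960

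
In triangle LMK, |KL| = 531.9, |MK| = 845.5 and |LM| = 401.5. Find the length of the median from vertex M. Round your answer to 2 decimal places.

m_M ≈ 606.06

Median from M: ½√(2·|LM|² + 2·|MK|² − |KL|²) ≈ 606.06.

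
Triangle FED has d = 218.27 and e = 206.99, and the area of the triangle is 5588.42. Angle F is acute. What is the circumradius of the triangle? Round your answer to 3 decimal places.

R ≈ 109.513

From area = ½·e·d·sin F, we get sin F = 2·area/(e·d) ≈ 0.24739.
Taking the acute solution, ∠F ≈ 14.32°.
Law of cosines then gives f ≈ 54.184.
Circumradius = f/(2 sin F) ≈ 109.51.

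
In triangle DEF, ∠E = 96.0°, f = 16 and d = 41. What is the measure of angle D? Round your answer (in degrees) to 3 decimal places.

By the law of cosines, e² = f² + d² − 2·f·d·cos E = 2074.1, so e ≈ 45.543.
Law of cosines again: cos D = (e² + f² − d²)/(2·e·f) ≈ 0.44542, so ∠D ≈ 63.55°.

63.550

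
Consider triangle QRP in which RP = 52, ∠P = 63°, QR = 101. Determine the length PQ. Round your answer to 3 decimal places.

Law of sines: sin Q = RP·sin P/QR ≈ 0.45874.
Since QR ≥ RP, only the acute value applies: ∠Q ≈ 27.31°.
Then ∠R = 180° − ∠P − ∠Q ≈ 89.69°.
Law of sines gives PQ = QR·sin R/sin P ≈ 113.35.

113.353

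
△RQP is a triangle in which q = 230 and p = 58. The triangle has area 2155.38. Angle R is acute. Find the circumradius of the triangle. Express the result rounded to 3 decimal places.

From area = ½·q·p·sin R, we get sin R = 2·area/(q·p) ≈ 0.32315.
Taking the acute solution, ∠R ≈ 18.85°.
Law of cosines then gives r ≈ 176.11.
Circumradius = r/(2 sin R) ≈ 272.5.

272.496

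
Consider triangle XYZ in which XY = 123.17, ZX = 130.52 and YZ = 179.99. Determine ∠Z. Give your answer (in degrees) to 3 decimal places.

By the law of cosines, cos Z = (YZ² + ZX² − XY²) / (2·YZ·ZX) ≈ 0.72920, so ∠Z ≈ 43.18°.

43.181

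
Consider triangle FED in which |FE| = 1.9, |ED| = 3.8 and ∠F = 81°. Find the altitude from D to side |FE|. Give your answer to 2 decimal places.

3.56

Law of sines: sin D = |FE|·sin F/|ED| ≈ 0.49384.
Since |ED| ≥ |FE|, only the acute value applies: ∠D ≈ 29.59°.
Then ∠E = 180° − ∠F − ∠D ≈ 69.41°.
Law of sines gives |DF| = |ED|·sin E/sin F ≈ 3.6015.
Area = ½·|ED|·|FE|·sin E ≈ 3.3793.
The altitude from D has length 2·area/|FE| ≈ 3.5572.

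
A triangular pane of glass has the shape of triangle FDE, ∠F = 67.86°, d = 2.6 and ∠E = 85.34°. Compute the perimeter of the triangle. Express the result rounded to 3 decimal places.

The third angle is ∠D = 180° − ∠E − ∠F = 26.80°.
Law of sines: f = d·sin F/sin D ≈ 5.3413.
Law of sines: e = d·sin E/sin D ≈ 5.7475.
Semiperimeter s = (5.3413+2.6+5.7475)/2 = 6.8444.
Perimeter = 5.3413 + 2.6 + 5.7475 = 13.689.

13.689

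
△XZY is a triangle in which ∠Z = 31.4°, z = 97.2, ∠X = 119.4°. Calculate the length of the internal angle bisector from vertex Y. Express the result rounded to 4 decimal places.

t_Y ≈ 117.7218

The third angle is ∠Y = 180° − ∠X − ∠Z = 29.20°.
Law of sines: x = z·sin X/sin Z ≈ 162.53.
Law of sines: y = z·sin Y/sin Z ≈ 91.016.
The bisector from Y has length 2·x·z·cos(∠Y/2)/(x+z) ≈ 117.72.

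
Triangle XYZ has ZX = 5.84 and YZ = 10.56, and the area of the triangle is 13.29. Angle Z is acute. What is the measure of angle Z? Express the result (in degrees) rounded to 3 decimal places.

From area = ½·YZ·ZX·sin Z, we get sin Z = 2·area/(YZ·ZX) ≈ 0.43100.
Taking the acute solution, ∠Z ≈ 25.53°.

25.531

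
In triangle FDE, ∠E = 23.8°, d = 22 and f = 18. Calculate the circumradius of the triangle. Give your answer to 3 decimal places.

By the law of cosines, e² = f² + d² − 2·f·d·cos E = 83.352, so e ≈ 9.1297.
Area = ½·f·d·sin E ≈ 79.902.
Circumradius = e/(2 sin E) ≈ 11.312.

11.312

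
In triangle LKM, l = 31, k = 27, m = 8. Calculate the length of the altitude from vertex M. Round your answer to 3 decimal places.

Semiperimeter s = (31 + 27 + 8)/2 = 33.
Heron's formula: area = √(33·2·6·25) ≈ 99.499.
The altitude from M has length 2·area/m ≈ 24.875.

24.875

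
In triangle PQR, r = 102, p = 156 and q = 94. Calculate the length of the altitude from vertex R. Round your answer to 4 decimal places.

h_R ≈ 90.6200

Semiperimeter s = (156 + 94 + 102)/2 = 176.
Heron's formula: area = √(176·20·82·74) ≈ 4621.6.
The altitude from R has length 2·area/r ≈ 90.62.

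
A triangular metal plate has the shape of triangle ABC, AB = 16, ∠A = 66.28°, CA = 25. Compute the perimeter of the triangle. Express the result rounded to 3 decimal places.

64.647

By the law of cosines, BC² = CA² + AB² − 2·CA·AB·cos A = 559.19, so BC ≈ 23.647.
Semiperimeter s = (23.647+25+16)/2 = 32.324.
Perimeter = 23.647 + 25 + 16 = 64.647.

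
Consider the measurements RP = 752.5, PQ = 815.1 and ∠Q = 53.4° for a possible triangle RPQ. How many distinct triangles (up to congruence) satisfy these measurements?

2

PQ·sin Q = 815.1·sin(53.4°) ≈ 654.4.
Since PQ sin Q < RP < PQ (654.4 < 752.5 < 815.1), two triangles exist.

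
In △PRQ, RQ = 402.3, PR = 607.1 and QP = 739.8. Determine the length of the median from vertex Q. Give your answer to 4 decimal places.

512.2812

Median from Q: ½√(2·RQ² + 2·QP² − PR²) ≈ 512.28.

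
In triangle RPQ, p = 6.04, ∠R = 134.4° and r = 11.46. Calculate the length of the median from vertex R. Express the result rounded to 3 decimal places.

2.414

Law of sines: sin P = p·sin R/r ≈ 0.37656.
Since r ≥ p, only the acute value applies: ∠P ≈ 22.12°.
Then ∠Q = 180° − ∠R − ∠P ≈ 23.48°.
Law of sines gives q = r·sin Q/sin R ≈ 6.3905.
Median from R: ½√(2·p² + 2·q² − r²) ≈ 2.4139.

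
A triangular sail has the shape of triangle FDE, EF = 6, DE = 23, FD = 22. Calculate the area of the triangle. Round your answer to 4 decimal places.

area ≈ 65.9616

Semiperimeter s = (23 + 6 + 22)/2 = 25.5.
Heron's formula: area = √(25.5·2.5·19.5·3.5) ≈ 65.962.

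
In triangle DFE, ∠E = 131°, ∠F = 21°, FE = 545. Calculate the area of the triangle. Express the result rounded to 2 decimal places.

85558.42

The third angle is ∠D = 180° − ∠F − ∠E = 28.00°.
Law of sines: ED = FE·sin F/sin D ≈ 416.02.
Law of sines: DF = FE·sin E/sin D ≈ 876.13.
Area = ½·FE·ED·sin E ≈ 85558.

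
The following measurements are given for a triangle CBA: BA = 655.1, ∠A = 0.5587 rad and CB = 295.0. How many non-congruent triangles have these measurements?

0

BA·sin A = 655.1·sin(0.5587 rad) ≈ 347.3.
Since CB = 295.0 < 347.3 = BA sin A, no triangle exists.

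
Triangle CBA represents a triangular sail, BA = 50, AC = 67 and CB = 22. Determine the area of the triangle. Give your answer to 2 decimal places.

area ≈ 401.17

Semiperimeter s = (50 + 67 + 22)/2 = 69.5.
Heron's formula: area = √(69.5·19.5·2.5·47.5) ≈ 401.17.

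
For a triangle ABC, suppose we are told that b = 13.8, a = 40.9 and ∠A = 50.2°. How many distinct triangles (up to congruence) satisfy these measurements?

b·sin A = 13.8·sin(50.2°) ≈ 10.6.
Since a ≥ b, exactly one triangle exists.

1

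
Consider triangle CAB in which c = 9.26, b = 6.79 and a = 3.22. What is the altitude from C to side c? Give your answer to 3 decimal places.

Semiperimeter s = (9.26 + 3.22 + 6.79)/2 = 9.635.
Heron's formula: area = √(9.635·0.375·6.415·2.845) ≈ 8.1205.
The altitude from C has length 2·area/c ≈ 1.7539.

1.754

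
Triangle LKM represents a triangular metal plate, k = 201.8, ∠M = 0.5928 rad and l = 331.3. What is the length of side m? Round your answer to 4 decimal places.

198.9582

By the law of cosines, m² = l² + k² − 2·l·k·cos M = 39584, so m ≈ 198.96.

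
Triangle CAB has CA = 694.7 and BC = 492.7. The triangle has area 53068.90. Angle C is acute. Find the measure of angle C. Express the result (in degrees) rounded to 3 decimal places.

From area = ½·BC·CA·sin C, we get sin C = 2·area/(BC·CA) ≈ 0.31009.
Taking the acute solution, ∠C ≈ 18.06°.

∠C ≈ 18.065°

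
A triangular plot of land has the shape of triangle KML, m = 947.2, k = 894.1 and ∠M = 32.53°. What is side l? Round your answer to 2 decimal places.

Law of sines: sin K = k·sin M/m ≈ 0.50760.
Since m ≥ k, only the acute value applies: ∠K ≈ 30.50°.
Then ∠L = 180° − ∠M − ∠K ≈ 116.97°.
Law of sines gives l = m·sin L/sin M ≈ 1569.9.

1569.93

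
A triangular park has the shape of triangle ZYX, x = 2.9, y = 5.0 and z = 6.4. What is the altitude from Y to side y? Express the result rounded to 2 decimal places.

Semiperimeter s = (6.4 + 5 + 2.9)/2 = 7.15.
Heron's formula: area = √(7.15·0.75·2.15·4.25) ≈ 7.
The altitude from Y has length 2·area/y ≈ 2.8.

h_Y ≈ 2.80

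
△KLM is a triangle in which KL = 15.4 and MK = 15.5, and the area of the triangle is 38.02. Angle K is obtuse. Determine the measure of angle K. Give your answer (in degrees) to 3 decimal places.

∠K ≈ 161.424°

From area = ½·MK·KL·sin K, we get sin K = 2·area/(MK·KL) ≈ 0.31856.
Taking the obtuse solution, ∠K ≈ 161.42°.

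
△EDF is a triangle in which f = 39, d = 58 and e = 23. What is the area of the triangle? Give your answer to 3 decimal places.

Semiperimeter s = (23 + 58 + 39)/2 = 60.
Heron's formula: area = √(60·37·2·21) ≈ 305.35.

area ≈ 305.352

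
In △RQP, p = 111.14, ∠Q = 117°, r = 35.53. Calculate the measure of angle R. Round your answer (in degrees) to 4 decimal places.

13.9684

By the law of cosines, q² = p² + r² − 2·p·r·cos Q = 17200, so q ≈ 131.15.
Law of cosines again: cos R = (q² + p² − r²)/(2·q·p) ≈ 0.97043, so ∠R ≈ 13.97°.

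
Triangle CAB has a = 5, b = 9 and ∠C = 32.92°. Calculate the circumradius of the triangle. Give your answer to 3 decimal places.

5.077

By the law of cosines, c² = a² + b² − 2·a·b·cos C = 30.451, so c ≈ 5.5183.
Area = ½·a·b·sin C ≈ 12.228.
Circumradius = c/(2 sin C) ≈ 5.0769.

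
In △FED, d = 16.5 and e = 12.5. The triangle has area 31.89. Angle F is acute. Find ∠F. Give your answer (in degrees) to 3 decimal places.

∠F ≈ 18.013°

From area = ½·e·d·sin F, we get sin F = 2·area/(e·d) ≈ 0.30924.
Taking the acute solution, ∠F ≈ 18.01°.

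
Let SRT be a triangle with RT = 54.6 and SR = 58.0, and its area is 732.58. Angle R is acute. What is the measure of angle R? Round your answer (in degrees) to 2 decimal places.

From area = ½·SR·RT·sin R, we get sin R = 2·area/(SR·RT) ≈ 0.46266.
Taking the acute solution, ∠R ≈ 27.56°.

27.56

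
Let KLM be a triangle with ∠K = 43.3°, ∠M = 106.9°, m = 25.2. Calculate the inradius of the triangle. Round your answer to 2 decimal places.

The third angle is ∠L = 180° − ∠M − ∠K = 29.80°.
Law of sines: k = m·sin K/sin M ≈ 18.063.
Law of sines: l = m·sin L/sin M ≈ 13.089.
Area = ½·m·k·sin L ≈ 113.11.
Semiperimeter s = (18.063+13.089+25.2)/2 = 28.176.
Inradius = area/s = 113.11/28.176 ≈ 4.0143.

r ≈ 4.01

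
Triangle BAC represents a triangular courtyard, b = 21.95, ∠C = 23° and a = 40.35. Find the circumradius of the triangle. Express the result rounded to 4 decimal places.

R ≈ 28.0175

By the law of cosines, c² = b² + a² − 2·b·a·cos C = 479.37, so c ≈ 21.895.
Area = ½·b·a·sin C ≈ 173.03.
Circumradius = c/(2 sin C) ≈ 28.018.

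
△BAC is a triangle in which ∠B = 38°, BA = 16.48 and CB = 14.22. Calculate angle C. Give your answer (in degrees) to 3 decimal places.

∠C ≈ 83.068°

By the law of cosines, AC² = CB² + BA² − 2·CB·BA·cos B = 104.47, so AC ≈ 10.221.
Law of cosines again: cos C = (AC² + CB² − BA²)/(2·AC·CB) ≈ 0.12069, so ∠C ≈ 83.07°.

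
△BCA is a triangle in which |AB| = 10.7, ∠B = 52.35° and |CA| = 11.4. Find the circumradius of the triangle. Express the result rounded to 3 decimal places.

Law of sines: sin C = |AB|·sin B/|CA| ≈ 0.74314.
Since |CA| ≥ |AB|, only the acute value applies: ∠C ≈ 48.00°.
Then ∠A = 180° − ∠B − ∠C ≈ 79.65°.
Law of sines gives |BC| = |CA|·sin A/sin B ≈ 14.164.
Circumradius = |CA|/(2 sin B) ≈ 7.1992.

7.199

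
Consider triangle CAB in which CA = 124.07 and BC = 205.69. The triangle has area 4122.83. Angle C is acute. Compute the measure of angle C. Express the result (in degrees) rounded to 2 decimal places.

∠C ≈ 18.85°

From area = ½·BC·CA·sin C, we get sin C = 2·area/(BC·CA) ≈ 0.32311.
Taking the acute solution, ∠C ≈ 18.85°.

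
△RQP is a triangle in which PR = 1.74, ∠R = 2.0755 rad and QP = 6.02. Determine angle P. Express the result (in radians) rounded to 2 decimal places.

Law of sines: sin Q = PR·sin R/QP ≈ 0.25300.
Since QP ≥ PR, only the acute value applies: ∠Q ≈ 0.2558 rad.
Then ∠P = π − ∠R − ∠Q ≈ 0.8103 rad.

0.81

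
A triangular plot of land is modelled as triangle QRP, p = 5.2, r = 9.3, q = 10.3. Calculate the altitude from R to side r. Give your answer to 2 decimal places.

5.18

Semiperimeter s = (10.3 + 9.3 + 5.2)/2 = 12.4.
Heron's formula: area = √(12.4·2.1·3.1·7.2) ≈ 24.108.
The altitude from R has length 2·area/r ≈ 5.1846.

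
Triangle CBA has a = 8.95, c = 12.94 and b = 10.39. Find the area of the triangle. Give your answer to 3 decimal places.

46.209

Semiperimeter s = (12.94 + 10.39 + 8.95)/2 = 16.14.
Heron's formula: area = √(16.14·3.2·5.75·7.19) ≈ 46.209.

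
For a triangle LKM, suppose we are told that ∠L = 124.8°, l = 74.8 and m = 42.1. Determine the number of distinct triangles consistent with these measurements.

1

m·sin L = 42.1·sin(124.8°) ≈ 34.57.
Since ∠L is not acute, a triangle exists only if l > m; here l > m, so there is exactly one triangle.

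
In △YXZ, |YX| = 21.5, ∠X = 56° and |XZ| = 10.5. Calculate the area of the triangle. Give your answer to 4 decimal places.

Area = ½·|YX|·|XZ|·sin X ≈ 93.578.

area ≈ 93.5776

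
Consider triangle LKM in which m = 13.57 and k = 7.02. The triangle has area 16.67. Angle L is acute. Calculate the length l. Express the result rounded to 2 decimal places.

7.41

From area = ½·k·m·sin L, we get sin L = 2·area/(k·m) ≈ 0.34998.
Taking the acute solution, ∠L ≈ 20.49°.
Law of cosines then gives l ≈ 7.413.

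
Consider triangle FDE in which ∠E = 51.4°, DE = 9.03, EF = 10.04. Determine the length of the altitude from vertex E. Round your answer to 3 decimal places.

h_E ≈ 8.516

By the law of cosines, FD² = DE² + EF² − 2·DE·EF·cos E = 69.219, so FD ≈ 8.3198.
Area = ½·DE·EF·sin E ≈ 35.427.
The altitude from E has length 2·area/FD ≈ 8.5163.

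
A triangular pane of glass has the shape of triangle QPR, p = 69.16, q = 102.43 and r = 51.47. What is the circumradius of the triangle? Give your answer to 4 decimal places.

56.7202

By the law of cosines, cos Q = (p² + r² − q²) / (2·p·r) ≈ -0.42976, so ∠Q ≈ 115.45°.
Circumradius = q/(2 sin Q) ≈ 56.72.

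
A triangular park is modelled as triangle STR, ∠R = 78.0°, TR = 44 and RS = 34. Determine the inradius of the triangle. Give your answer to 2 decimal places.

11.46

By the law of cosines, ST² = TR² + RS² − 2·TR·RS·cos R = 2469.9, so ST ≈ 49.698.
Area = ½·TR·RS·sin R ≈ 731.65.
Semiperimeter s = (44+34+49.698)/2 = 63.849.
Inradius = area/s = 731.65/63.849 ≈ 11.459.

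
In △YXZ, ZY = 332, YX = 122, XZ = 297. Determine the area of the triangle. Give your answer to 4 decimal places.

area ≈ 18029.0735

Semiperimeter s = (297 + 332 + 122)/2 = 375.5.
Heron's formula: area = √(375.5·78.5·43.5·253.5) ≈ 18029.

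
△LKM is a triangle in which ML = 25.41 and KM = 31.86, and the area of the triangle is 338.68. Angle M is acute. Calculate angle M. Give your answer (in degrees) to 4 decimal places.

∠M ≈ 56.7931°

From area = ½·KM·ML·sin M, we get sin M = 2·area/(KM·ML) ≈ 0.83670.
Taking the acute solution, ∠M ≈ 56.79°.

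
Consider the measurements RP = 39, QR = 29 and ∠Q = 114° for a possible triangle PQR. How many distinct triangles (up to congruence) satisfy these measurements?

QR·sin Q = 29·sin(114°) ≈ 26.49.
Since ∠Q is not acute, a triangle exists only if RP > QR; here RP > QR, so there is exactly one triangle.

1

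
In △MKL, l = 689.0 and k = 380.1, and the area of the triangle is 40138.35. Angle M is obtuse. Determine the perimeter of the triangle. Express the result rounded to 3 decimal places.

perimeter ≈ 2126.342

From area = ½·k·l·sin M, we get sin M = 2·area/(k·l) ≈ 0.30653.
Taking the obtuse solution, ∠M ≈ 162.15°.
Law of cosines then gives m ≈ 1057.2.
Perimeter = 1057.2 + 380.1 + 689 = 2126.3.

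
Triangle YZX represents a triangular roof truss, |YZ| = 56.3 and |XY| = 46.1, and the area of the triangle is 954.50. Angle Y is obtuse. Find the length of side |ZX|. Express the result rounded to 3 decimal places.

93.871

From area = ½·|XY|·|YZ|·sin Y, we get sin Y = 2·area/(|XY|·|YZ|) ≈ 0.73552.
Taking the obtuse solution, ∠Y ≈ 132.65°.
Law of cosines then gives |ZX| ≈ 93.871.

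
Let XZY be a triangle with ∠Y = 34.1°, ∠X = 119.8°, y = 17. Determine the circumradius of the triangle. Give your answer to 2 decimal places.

15.16

The third angle is ∠Z = 180° − ∠Y − ∠X = 26.10°.
Law of sines: x = y·sin X/sin Y ≈ 26.313.
Law of sines: z = y·sin Z/sin Y ≈ 13.34.
Circumradius = y/(2 sin Y) ≈ 15.161.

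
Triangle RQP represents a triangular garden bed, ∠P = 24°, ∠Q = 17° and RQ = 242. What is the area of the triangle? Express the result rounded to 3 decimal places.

area ≈ 13809.110

The third angle is ∠R = 180° − ∠Q − ∠P = 139.00°.
Law of sines: QP = RQ·sin R/sin P ≈ 390.34.
Law of sines: PR = RQ·sin Q/sin P ≈ 173.96.
Area = ½·RQ·QP·sin Q ≈ 13809.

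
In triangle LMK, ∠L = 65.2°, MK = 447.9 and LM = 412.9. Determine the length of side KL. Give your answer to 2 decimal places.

Law of sines: sin K = LM·sin L/MK ≈ 0.83684.
Since MK ≥ LM, only the acute value applies: ∠K ≈ 56.81°.
Then ∠M = 180° − ∠L − ∠K ≈ 57.99°.
Law of sines gives KL = MK·sin M/sin L ≈ 418.39.

418.39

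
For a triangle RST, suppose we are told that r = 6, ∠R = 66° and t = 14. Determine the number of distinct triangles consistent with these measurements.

t·sin R = 14·sin(66°) ≈ 12.79.
Since r = 6 < 12.79 = t sin R, no triangle exists.

0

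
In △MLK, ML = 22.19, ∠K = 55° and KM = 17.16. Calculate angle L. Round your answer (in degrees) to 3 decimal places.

39.306

Law of sines: sin L = KM·sin K/ML ≈ 0.63347.
Since ML ≥ KM, only the acute value applies: ∠L ≈ 39.31°.
Then ∠M = 180° − ∠K − ∠L ≈ 85.69°.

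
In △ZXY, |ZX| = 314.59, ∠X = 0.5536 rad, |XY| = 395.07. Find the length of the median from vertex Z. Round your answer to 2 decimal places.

179.63

By the law of cosines, |YZ|² = |ZX|² + |XY|² − 2·|ZX|·|XY|·cos X = 43604, so |YZ| ≈ 208.82.
Median from Z: ½√(2·|YZ|² + 2·|ZX|² − |XY|²) ≈ 179.63.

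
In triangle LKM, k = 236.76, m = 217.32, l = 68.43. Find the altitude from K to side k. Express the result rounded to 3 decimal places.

h_K ≈ 62.198

Semiperimeter s = (68.43 + 236.76 + 217.32)/2 = 261.25.
Heron's formula: area = √(261.25·192.82·24.495·43.935) ≈ 7363.1.
The altitude from K has length 2·area/k ≈ 62.198.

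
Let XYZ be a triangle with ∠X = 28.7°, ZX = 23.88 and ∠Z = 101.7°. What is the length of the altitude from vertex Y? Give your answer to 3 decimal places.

The third angle is ∠Y = 180° − ∠Z − ∠X = 49.60°.
Law of sines: YZ = ZX·sin X/sin Y ≈ 15.059.
Law of sines: XY = ZX·sin Z/sin Y ≈ 30.706.
Area = ½·ZX·YZ·sin Z ≈ 176.06.
The altitude from Y has length 2·area/ZX ≈ 14.746.

14.746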